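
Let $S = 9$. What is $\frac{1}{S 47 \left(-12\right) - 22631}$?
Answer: $- \frac{1}{27707} \approx -3.6092 \cdot 10^{-5}$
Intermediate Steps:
$\frac{1}{S 47 \left(-12\right) - 22631} = \frac{1}{9 \cdot 47 \left(-12\right) - 22631} = \frac{1}{423 \left(-12\right) - 22631} = \frac{1}{-5076 - 22631} = \frac{1}{-27707} = - \frac{1}{27707}$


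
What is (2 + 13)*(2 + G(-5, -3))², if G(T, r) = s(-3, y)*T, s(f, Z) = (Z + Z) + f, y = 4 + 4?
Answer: 59535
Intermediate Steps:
y = 8
s(f, Z) = f + 2*Z (s(f, Z) = 2*Z + f = f + 2*Z)
G(T, r) = 13*T (G(T, r) = (-3 + 2*8)*T = (-3 + 16)*T = 13*T)
(2 + 13)*(2 + G(-5, -3))² = (2 + 13)*(2 + 13*(-5))² = 15*(2 - 65)² = 15*(-63)² = 15*3969 = 59535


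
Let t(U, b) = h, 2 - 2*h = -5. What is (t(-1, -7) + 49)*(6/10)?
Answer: 63/2 ≈ 31.500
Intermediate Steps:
h = 7/2 (h = 1 - 1/2*(-5) = 1 + 5/2 = 7/2 ≈ 3.5000)
t(U, b) = 7/2
(t(-1, -7) + 49)*(6/10) = (7/2 + 49)*(6/10) = 105*(6*(1/10))/2 = (105/2)*(3/5) = 63/2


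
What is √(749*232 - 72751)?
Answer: √101017 ≈ 317.83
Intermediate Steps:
√(749*232 - 72751) = √(173768 - 72751) = √101017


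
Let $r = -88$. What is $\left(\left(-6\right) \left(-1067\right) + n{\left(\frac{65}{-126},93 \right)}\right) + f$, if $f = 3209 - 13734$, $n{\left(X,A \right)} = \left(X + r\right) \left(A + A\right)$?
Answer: $- \frac{432326}{21} \approx -20587.0$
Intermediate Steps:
$n{\left(X,A \right)} = 2 A \left(-88 + X\right)$ ($n{\left(X,A \right)} = \left(X - 88\right) \left(A + A\right) = \left(-88 + X\right) 2 A = 2 A \left(-88 + X\right)$)
$f = -10525$ ($f = 3209 - 13734 = -10525$)
$\left(\left(-6\right) \left(-1067\right) + n{\left(\frac{65}{-126},93 \right)}\right) + f = \left(\left(-6\right) \left(-1067\right) + 2 \cdot 93 \left(-88 + \frac{65}{-126}\right)\right) - 10525 = \left(6402 + 2 \cdot 93 \left(-88 + 65 \left(- \frac{1}{126}\right)\right)\right) - 10525 = \left(6402 + 2 \cdot 93 \left(-88 - \frac{65}{126}\right)\right) - 10525 = \left(6402 + 2 \cdot 93 \left(- \frac{11153}{126}\right)\right) - 10525 = \left(6402 - \frac{345743}{21}\right) - 10525 = - \frac{211301}{21} - 10525 = - \frac{432326}{21}$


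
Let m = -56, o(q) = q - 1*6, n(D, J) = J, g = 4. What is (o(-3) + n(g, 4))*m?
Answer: 280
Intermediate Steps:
o(q) = -6 + q (o(q) = q - 6 = -6 + q)
(o(-3) + n(g, 4))*m = ((-6 - 3) + 4)*(-56) = (-9 + 4)*(-56) = -5*(-56) = 280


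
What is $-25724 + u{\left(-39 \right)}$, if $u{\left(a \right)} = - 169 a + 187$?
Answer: $-18946$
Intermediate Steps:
$u{\left(a \right)} = 187 - 169 a$
$-25724 + u{\left(-39 \right)} = -25724 + \left(187 - -6591\right) = -25724 + \left(187 + 6591\right) = -25724 + 6778 = -18946$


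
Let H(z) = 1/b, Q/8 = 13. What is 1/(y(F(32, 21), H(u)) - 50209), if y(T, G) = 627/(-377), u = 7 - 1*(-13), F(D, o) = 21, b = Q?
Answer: -377/18929420 ≈ -1.9916e-5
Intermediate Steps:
Q = 104 (Q = 8*13 = 104)
b = 104
u = 20 (u = 7 + 13 = 20)
H(z) = 1/104
y(T, G) = -627/377 (y(T, G) = 627*(-1/377) = -627/377)
1/(y(F(32, 21), H(u)) - 50209) = 1/(-627/377 - 50209) = 1/(-18929420/377) = -377/18929420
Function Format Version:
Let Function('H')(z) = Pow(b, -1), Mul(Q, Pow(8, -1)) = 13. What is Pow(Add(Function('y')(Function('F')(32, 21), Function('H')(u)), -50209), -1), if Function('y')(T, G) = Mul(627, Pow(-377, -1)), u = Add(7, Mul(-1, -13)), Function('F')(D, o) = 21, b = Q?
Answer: Rational(-377, 18929420) ≈ -1.9916e-5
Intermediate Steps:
Q = 104 (Q = Mul(8, 13) = 104)
b = 104
u = 20 (u = Add(7, 13) = 20)
Function('H')(z) = Rational(1, 104) (Function('H')(z) = Pow(104, -1) = Rational(1, 104))
Function('y')(T, G) = Rational(-627, 377) (Function('y')(T, G) = Mul(627, Rational(-1, 377)) = Rational(-627, 377))
Pow(Add(Function('y')(Function('F')(32, 21), Function('H')(u)), -50209), -1) = Pow(Add(Rational(-627, 377), -50209), -1) = Pow(Rational(-18929420, 377), -1) = Rational(-377, 18929420)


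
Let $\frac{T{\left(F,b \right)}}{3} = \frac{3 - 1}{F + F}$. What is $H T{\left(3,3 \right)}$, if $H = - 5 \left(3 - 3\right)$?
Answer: $0$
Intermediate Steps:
$T{\left(F,b \right)} = \frac{3}{F}$ ($T{\left(F,b \right)} = 3 \frac{3 - 1}{F + F} = 3 \frac{2}{2 F} = 3 \cdot 2 \frac{1}{2 F} = \frac{3}{F}$)
$H = 0$ ($H = \left(-5\right) 0 = 0$)
$H T{\left(3,3 \right)} = 0 \cdot \frac{3}{3} = 0 \cdot 3 \cdot \frac{1}{3} = 0 \cdot 1 = 0$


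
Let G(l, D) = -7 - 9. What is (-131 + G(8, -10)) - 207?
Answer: -354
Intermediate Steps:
G(l, D) = -16
(-131 + G(8, -10)) - 207 = (-131 - 16) - 207 = -147 - 207 = -354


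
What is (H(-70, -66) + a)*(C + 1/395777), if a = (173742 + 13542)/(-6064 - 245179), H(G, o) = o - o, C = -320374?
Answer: 23746985783248548/99436200811 ≈ 2.3882e+5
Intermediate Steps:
H(G, o) = 0
a = -187284/251243 (a = 187284/(-251243) = 187284*(-1/251243) = -187284/251243 ≈ -0.74543)
(H(-70, -66) + a)*(C + 1/395777) = (0 - 187284/251243)*(-320374 + 1/395777) = -187284*(-320374 + 1/395777)/251243 = -187284/251243*(-126796660597/395777) = 23746985783248548/99436200811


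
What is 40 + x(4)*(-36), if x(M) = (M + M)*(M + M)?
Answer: -2264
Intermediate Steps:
x(M) = 4*M**2 (x(M) = (2*M)*(2*M) = 4*M**2)
40 + x(4)*(-36) = 40 + (4*4**2)*(-36) = 40 + (4*16)*(-36) = 40 + 64*(-36) = 40 - 2304 = -2264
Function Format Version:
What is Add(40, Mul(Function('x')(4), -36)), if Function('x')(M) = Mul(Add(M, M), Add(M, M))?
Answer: -2264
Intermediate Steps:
Function('x')(M) = Mul(4, Pow(M, 2)) (Function('x')(M) = Mul(Mul(2, M), Mul(2, M)) = Mul(4, Pow(M, 2)))
Add(40, Mul(Function('x')(4), -36)) = Add(40, Mul(Mul(4, Pow(4, 2)), -36)) = Add(40, Mul(Mul(4, 16), -36)) = Add(40, Mul(64, -36)) = Add(40, -2304) = -2264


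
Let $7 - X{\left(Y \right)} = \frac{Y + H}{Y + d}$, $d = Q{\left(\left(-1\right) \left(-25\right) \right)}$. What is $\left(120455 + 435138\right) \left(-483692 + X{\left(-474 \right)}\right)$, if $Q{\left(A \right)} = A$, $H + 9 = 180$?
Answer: $- \frac{120660836436724}{449} \approx -2.6873 \cdot 10^{11}$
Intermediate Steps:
$H = 171$ ($H = -9 + 180 = 171$)
$d = 25$ ($d = \left(-1\right) \left(-25\right) = 25$)
$X{\left(Y \right)} = 7 - \frac{171 + Y}{25 + Y}$ ($X{\left(Y \right)} = 7 - \frac{Y + 171}{Y + 25} = 7 - \frac{171 + Y}{25 + Y}$)
$\left(120455 + 435138\right) \left(-483692 + X{\left(-474 \right)}\right) = \left(120455 + 435138\right) \left(-483692 + \frac{2 \left(2 + 3 \left(-474\right)\right)}{25 - 474}\right) = 555593 \left(-483692 + \frac{2 \left(2 - 1422\right)}{-449}\right) = 555593 \left(-483692 + 2 \left(- \frac{1}{449}\right) \left(-1420\right)\right) = 555593 \left(-483692 + \frac{2840}{449}\right) = 555593 \left(- \frac{217174868}{449}\right) = - \frac{120660836436724}{449}$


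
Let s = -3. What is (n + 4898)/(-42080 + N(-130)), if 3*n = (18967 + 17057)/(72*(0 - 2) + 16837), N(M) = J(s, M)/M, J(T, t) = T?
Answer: -10630661860/91317337121 ≈ -0.11641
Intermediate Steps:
N(M) = -3/M
n = 12008/16693 (n = ((18967 + 17057)/(72*(0 - 2) + 16837))/3 = (36024/(72*(-2) + 16837))/3 = (36024/(-144 + 16837))/3 = (36024/16693)/3 = (36024*(1/16693))/3 = (⅓)*(36024/16693) = 12008/16693 ≈ 0.71934)
(n + 4898)/(-42080 + N(-130)) = (12008/16693 + 4898)/(-42080 - 3/(-130)) = 81774322/(16693*(-42080 - 3*(-1/130))) = 81774322/(16693*(-42080 + 3/130)) = 81774322/(16693*(-5470397/130)) = (81774322/16693)*(-130/5470397) = -10630661860/91317337121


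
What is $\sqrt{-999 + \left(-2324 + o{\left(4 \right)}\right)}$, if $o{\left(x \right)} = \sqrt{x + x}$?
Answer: $\sqrt{-3323 + 2 \sqrt{2}} \approx 57.621 i$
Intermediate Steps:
$o{\left(x \right)} = \sqrt{2} \sqrt{x}$ ($o{\left(x \right)} = \sqrt{2 x} = \sqrt{2} \sqrt{x}$)
$\sqrt{-999 + \left(-2324 + o{\left(4 \right)}\right)} = \sqrt{-999 - \left(2324 - \sqrt{2} \sqrt{4}\right)} = \sqrt{-999 - \left(2324 - \sqrt{2} \cdot 2\right)} = \sqrt{-999 - \left(2324 - 2 \sqrt{2}\right)} = \sqrt{-3323 + 2 \sqrt{2}}$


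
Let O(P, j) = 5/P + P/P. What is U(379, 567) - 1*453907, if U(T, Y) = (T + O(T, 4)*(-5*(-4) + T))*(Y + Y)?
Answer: 164605085/379 ≈ 4.3431e+5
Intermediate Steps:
O(P, j) = 1 + 5/P (O(P, j) = 5/P + 1 = 1 + 5/P)
U(T, Y) = 2*Y*(T + (5 + T)*(20 + T)/T) (U(T, Y) = (T + ((5 + T)/T)*(-5*(-4) + T))*(Y + Y) = (T + ((5 + T)/T)*(20 + T))*(2*Y) = (T + (5 + T)*(20 + T)/T)*(2*Y) = 2*Y*(T + (5 + T)*(20 + T)/T))
U(379, 567) - 1*453907 = (50*567 + 4*379*567 + 200*567/379) - 1*453907 = (28350 + 859572 + 200*567*(1/379)) - 453907 = (28350 + 859572 + 113400/379) - 453907 = 336635838/379 - 453907 = 164605085/379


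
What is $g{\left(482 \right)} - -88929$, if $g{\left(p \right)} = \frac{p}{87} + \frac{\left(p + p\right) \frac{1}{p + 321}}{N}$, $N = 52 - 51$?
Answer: $\frac{6213139783}{69861} \approx 88936.0$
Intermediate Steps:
$N = 1$
$g{\left(p \right)} = \frac{p}{87} + \frac{2 p}{321 + p}$ ($g{\left(p \right)} = \frac{p}{87} + \frac{\left(p + p\right) \frac{1}{p + 321}}{1} = p \frac{1}{87} + \frac{2 p}{321 + p} 1 = \frac{p}{87} + \frac{2 p}{321 + p} 1 = \frac{p}{87} + \frac{2 p}{321 + p}$)
$g{\left(482 \right)} - -88929 = \frac{1}{87} \cdot 482 \frac{1}{321 + 482} \left(495 + 482\right) - -88929 = \frac{1}{87} \cdot 482 \cdot \frac{1}{803} \cdot 977 + 88929 = \frac{470914}{69861} + 88929 = \frac{6213139783}{69861}$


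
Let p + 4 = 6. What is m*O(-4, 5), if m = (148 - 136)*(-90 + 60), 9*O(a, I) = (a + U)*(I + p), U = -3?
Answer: 1960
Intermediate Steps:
p = 2 (p = -4 + 6 = 2)
O(a, I) = (-3 + a)*(2 + I)/9 (O(a, I) = ((a - 3)*(I + 2))/9 = ((-3 + a)*(2 + I))/9 = (-3 + a)*(2 + I)/9)
m = -360 (m = 12*(-30) = -360)
m*O(-4, 5) = -360*(-⅔ - ⅓*5 + (2/9)*(-4) + (⅑)*5*(-4)) = -360*(-⅔ - 5/3 - 8/9 - 20/9) = -360*(-49/9) = 1960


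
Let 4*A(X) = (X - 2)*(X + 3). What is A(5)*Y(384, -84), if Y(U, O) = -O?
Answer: 504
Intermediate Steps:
A(X) = (-2 + X)*(3 + X)/4 (A(X) = ((X - 2)*(X + 3))/4 = ((-2 + X)*(3 + X))/4 = (-2 + X)*(3 + X)/4)
A(5)*Y(384, -84) = (-3/2 + (¼)*5 + (¼)*5²)*(-1*(-84)) = (-3/2 + 5/4 + (¼)*25)*84 = (-3/2 + 5/4 + 25/4)*84 = 6*84 = 504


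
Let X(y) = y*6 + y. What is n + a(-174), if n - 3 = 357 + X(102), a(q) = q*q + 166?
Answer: 31516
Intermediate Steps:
X(y) = 7*y (X(y) = 6*y + y = 7*y)
a(q) = 166 + q² (a(q) = q² + 166 = 166 + q²)
n = 1074 (n = 3 + (357 + 7*102) = 3 + (357 + 714) = 3 + 1071 = 1074)
n + a(-174) = 1074 + (166 + (-174)²) = 1074 + (166 + 30276) = 1074 + 30442 = 31516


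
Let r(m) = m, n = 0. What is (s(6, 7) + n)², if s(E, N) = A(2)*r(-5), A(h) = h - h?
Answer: 0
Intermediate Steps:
A(h) = 0
s(E, N) = 0 (s(E, N) = 0*(-5) = 0)
(s(6, 7) + n)² = (0 + 0)² = 0² = 0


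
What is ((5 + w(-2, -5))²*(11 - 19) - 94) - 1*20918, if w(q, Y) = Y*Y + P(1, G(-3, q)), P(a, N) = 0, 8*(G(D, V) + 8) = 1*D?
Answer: -28212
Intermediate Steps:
G(D, V) = -8 + D/8 (G(D, V) = -8 + (1*D)/8 = -8 + D/8)
w(q, Y) = Y² (w(q, Y) = Y*Y + 0 = Y² + 0 = Y²)
((5 + w(-2, -5))²*(11 - 19) - 94) - 1*20918 = ((5 + (-5)²)²*(11 - 19) - 94) - 1*20918 = ((5 + 25)²*(-8) - 94) - 20918 = (30²*(-8) - 94) - 20918 = (900*(-8) - 94) - 20918 = (-7200 - 94) - 20918 = -7294 - 20918 = -28212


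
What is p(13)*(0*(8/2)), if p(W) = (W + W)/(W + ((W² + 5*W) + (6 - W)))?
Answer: 0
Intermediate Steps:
p(W) = 2*W/(6 + W² + 5*W) (p(W) = (2*W)/(W + (6 + W² + 4*W)) = (2*W)/(6 + W² + 5*W) = 2*W/(6 + W² + 5*W))
p(13)*(0*(8/2)) = (2*13/(6 + 13² + 5*13))*(0*(8/2)) = (2*13/(6 + 169 + 65))*(0*(8*(½))) = (2*13/240)*(0*4) = (2*13*(1/240))*0 = (13/120)*0 = 0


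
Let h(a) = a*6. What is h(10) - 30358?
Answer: -30298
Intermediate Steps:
h(a) = 6*a
h(10) - 30358 = 6*10 - 30358 = 60 - 30358 = -30298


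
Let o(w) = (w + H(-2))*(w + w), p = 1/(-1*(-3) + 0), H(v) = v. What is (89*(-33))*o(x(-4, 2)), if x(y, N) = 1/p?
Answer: -17622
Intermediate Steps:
p = ⅓ (p = 1/(3 + 0) = 1/3 = ⅓ ≈ 0.33333)
x(y, N) = 3 (x(y, N) = 1/(⅓) = 3)
o(w) = 2*w*(-2 + w) (o(w) = (w - 2)*(w + w) = (-2 + w)*(2*w) = 2*w*(-2 + w))
(89*(-33))*o(x(-4, 2)) = (89*(-33))*(2*3*(-2 + 3)) = -5874*3 = -2937*6 = -17622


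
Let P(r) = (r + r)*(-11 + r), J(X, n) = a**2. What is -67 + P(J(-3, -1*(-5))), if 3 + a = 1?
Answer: -123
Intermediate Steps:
a = -2 (a = -3 + 1 = -2)
J(X, n) = 4 (J(X, n) = (-2)**2 = 4)
P(r) = 2*r*(-11 + r) (P(r) = (2*r)*(-11 + r) = 2*r*(-11 + r))
-67 + P(J(-3, -1*(-5))) = -67 + 2*4*(-11 + 4) = -67 + 2*4*(-7) = -67 - 56 = -123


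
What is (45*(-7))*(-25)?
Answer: 7875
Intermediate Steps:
(45*(-7))*(-25) = -315*(-25) = 7875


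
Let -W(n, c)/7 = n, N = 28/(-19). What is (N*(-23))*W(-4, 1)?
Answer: 18032/19 ≈ 949.05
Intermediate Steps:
N = -28/19 (N = 28*(-1/19) = -28/19 ≈ -1.4737)
W(n, c) = -7*n
(N*(-23))*W(-4, 1) = (-28/19*(-23))*(-7*(-4)) = (644/19)*28 = 18032/19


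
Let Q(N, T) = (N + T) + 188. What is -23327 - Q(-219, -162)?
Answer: -23134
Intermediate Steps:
Q(N, T) = 188 + N + T
-23327 - Q(-219, -162) = -23327 - (188 - 219 - 162) = -23327 - 1*(-193) = -23327 + 193 = -23134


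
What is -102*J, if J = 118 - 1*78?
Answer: -4080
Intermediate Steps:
J = 40 (J = 118 - 78 = 40)
-102*J = -102*40 = -4080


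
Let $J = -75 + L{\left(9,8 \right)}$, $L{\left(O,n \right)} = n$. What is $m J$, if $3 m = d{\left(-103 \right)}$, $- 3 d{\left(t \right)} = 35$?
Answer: $\frac{2345}{9} \approx 260.56$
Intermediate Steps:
$d{\left(t \right)} = - \frac{35}{3}$ ($d{\left(t \right)} = \left(- \frac{1}{3}\right) 35 = - \frac{35}{3}$)
$m = - \frac{35}{9}$ ($m = \frac{1}{3} \left(- \frac{35}{3}\right) = - \frac{35}{9} \approx -3.8889$)
$J = -67$ ($J = -75 + 8 = -67$)
$m J = \left(- \frac{35}{9}\right) \left(-67\right) = \frac{2345}{9}$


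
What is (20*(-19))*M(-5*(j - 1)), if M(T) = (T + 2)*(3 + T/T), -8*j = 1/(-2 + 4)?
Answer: -11115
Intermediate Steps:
j = -1/16 (j = -1/(8*(-2 + 4)) = -⅛/2 = -⅛*½ = -1/16 ≈ -0.062500)
M(T) = 8 + 4*T (M(T) = (2 + T)*(3 + 1) = (2 + T)*4 = 8 + 4*T)
(20*(-19))*M(-5*(j - 1)) = (20*(-19))*(8 + 4*(-5*(-1/16 - 1))) = -380*(8 + 4*(-5*(-17/16))) = -380*(8 + 4*(85/16)) = -380*(8 + 85/4) = -380*117/4 = -11115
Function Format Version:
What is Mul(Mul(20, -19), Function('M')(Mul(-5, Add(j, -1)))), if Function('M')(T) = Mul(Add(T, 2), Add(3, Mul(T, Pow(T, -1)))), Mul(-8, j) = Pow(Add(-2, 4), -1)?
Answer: -11115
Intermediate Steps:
j = Rational(-1, 16) (j = Mul(Rational(-1, 8), Pow(Add(-2, 4), -1)) = Mul(Rational(-1, 8), Pow(2, -1)) = Mul(Rational(-1, 8), Rational(1, 2)) = Rational(-1, 16) ≈ -0.062500)
Function('M')(T) = Add(8, Mul(4, T)) (Function('M')(T) = Mul(Add(2, T), Add(3, 1)) = Mul(Add(2, T), 4) = Add(8, Mul(4, T)))
Mul(Mul(20, -19), Function('M')(Mul(-5, Add(j, -1)))) = Mul(Mul(20, -19), Add(8, Mul(4, Mul(-5, Add(Rational(-1, 16), -1))))) = Mul(-380, Add(8, Mul(4, Mul(-5, Rational(-17, 16))))) = Mul(-380, Add(8, Mul(4, Rational(85, 16)))) = Mul(-380, Add(8, Rational(85, 4))) = Mul(-380, Rational(117, 4)) = -11115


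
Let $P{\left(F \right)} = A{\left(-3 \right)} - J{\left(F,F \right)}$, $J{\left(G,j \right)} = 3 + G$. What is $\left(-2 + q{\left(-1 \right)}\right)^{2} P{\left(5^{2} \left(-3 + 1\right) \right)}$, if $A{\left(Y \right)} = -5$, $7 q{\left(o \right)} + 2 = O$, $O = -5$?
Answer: $378$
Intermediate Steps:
$q{\left(o \right)} = -1$ ($q{\left(o \right)} = - \frac{2}{7} + \frac{1}{7} \left(-5\right) = - \frac{2}{7} - \frac{5}{7} = -1$)
$P{\left(F \right)} = -8 - F$ ($P{\left(F \right)} = -5 - \left(3 + F\right) = -8 - F$)
$\left(-2 + q{\left(-1 \right)}\right)^{2} P{\left(5^{2} \left(-3 + 1\right) \right)} = \left(-2 - 1\right)^{2} \left(-8 - 5^{2} \left(-3 + 1\right)\right) = \left(-3\right)^{2} \left(-8 - 25 \left(-2\right)\right) = 9 \left(-8 - -50\right) = 9 \left(-8 + 50\right) = 9 \cdot 42 = 378$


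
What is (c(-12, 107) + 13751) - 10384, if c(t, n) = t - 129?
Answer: 3226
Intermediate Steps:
c(t, n) = -129 + t
(c(-12, 107) + 13751) - 10384 = ((-129 - 12) + 13751) - 10384 = (-141 + 13751) - 10384 = 13610 - 10384 = 3226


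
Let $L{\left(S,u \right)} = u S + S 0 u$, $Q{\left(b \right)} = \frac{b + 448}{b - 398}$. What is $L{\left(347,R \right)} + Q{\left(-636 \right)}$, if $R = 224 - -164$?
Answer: $\frac{1480998}{11} \approx 1.3464 \cdot 10^{5}$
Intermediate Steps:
$R = 388$ ($R = 224 + 164 = 388$)
$Q{\left(b \right)} = \frac{448 + b}{-398 + b}$
$L{\left(S,u \right)} = S u$ ($L{\left(S,u \right)} = S u + 0 u = S u + 0 = S u$)
$L{\left(347,R \right)} + Q{\left(-636 \right)} = 347 \cdot 388 + \frac{448 - 636}{-398 - 636} = 134636 + \frac{1}{-1034} \left(-188\right) = 134636 - - \frac{2}{11} = 134636 + \frac{2}{11} = \frac{1480998}{11}$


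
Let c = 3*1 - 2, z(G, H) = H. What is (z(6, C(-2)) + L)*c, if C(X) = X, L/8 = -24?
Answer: -194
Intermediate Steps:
L = -192 (L = 8*(-24) = -192)
c = 1 (c = 3 - 2 = 1)
(z(6, C(-2)) + L)*c = (-2 - 192)*1 = -194*1 = -194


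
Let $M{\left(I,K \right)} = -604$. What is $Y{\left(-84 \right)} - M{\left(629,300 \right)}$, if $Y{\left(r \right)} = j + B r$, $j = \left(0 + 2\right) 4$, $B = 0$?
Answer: $612$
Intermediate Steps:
$j = 8$ ($j = 2 \cdot 4 = 8$)
$Y{\left(r \right)} = 8$ ($Y{\left(r \right)} = 8 + 0 r = 8 + 0 = 8$)
$Y{\left(-84 \right)} - M{\left(629,300 \right)} = 8 - -604 = 8 + 604 = 612$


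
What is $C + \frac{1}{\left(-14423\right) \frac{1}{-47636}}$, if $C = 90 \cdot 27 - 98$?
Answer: $\frac{33682072}{14423} \approx 2335.3$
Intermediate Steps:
$C = 2332$ ($C = 2430 - 98 = 2332$)
$C + \frac{1}{\left(-14423\right) \frac{1}{-47636}} = 2332 + \frac{1}{\left(-14423\right) \frac{1}{-47636}} = 2332 + \frac{1}{\left(-14423\right) \left(- \frac{1}{47636}\right)} = 2332 + \frac{1}{\frac{14423}{47636}} = 2332 + \frac{47636}{14423} = \frac{33682072}{14423}$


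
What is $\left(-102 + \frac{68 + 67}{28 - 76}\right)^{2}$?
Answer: $\frac{2812329}{256} \approx 10986.0$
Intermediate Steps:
$\left(-102 + \frac{68 + 67}{28 - 76}\right)^{2} = \left(-102 + \frac{135}{-48}\right)^{2} = \left(-102 + 135 \left(- \frac{1}{48}\right)\right)^{2} = \left(-102 - \frac{45}{16}\right)^{2} = \left(- \frac{1677}{16}\right)^{2} = \frac{2812329}{256}$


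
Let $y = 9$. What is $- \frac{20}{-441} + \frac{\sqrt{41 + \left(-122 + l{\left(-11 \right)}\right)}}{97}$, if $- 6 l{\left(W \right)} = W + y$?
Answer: $\frac{20}{441} + \frac{11 i \sqrt{6}}{291} \approx 0.045351 + 0.092592 i$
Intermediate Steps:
$l{\left(W \right)} = - \frac{3}{2} - \frac{W}{6}$ ($l{\left(W \right)} = - \frac{W + 9}{6} = - \frac{9 + W}{6} = - \frac{3}{2} - \frac{W}{6}$)
$- \frac{20}{-441} + \frac{\sqrt{41 + \left(-122 + l{\left(-11 \right)}\right)}}{97} = - \frac{20}{-441} + \frac{\sqrt{41 - \frac{365}{3}}}{97} = \left(-20\right) \left(- \frac{1}{441}\right) + \sqrt{41 + \left(-122 + \left(- \frac{3}{2} + \frac{11}{6}\right)\right)} \frac{1}{97} = \frac{20}{441} + \sqrt{41 + \left(-122 + \frac{1}{3}\right)} \frac{1}{97} = \frac{20}{441} + \sqrt{41 - \frac{365}{3}} \cdot \frac{1}{97} = \frac{20}{441} + \sqrt{- \frac{242}{3}} \cdot \frac{1}{97} = \frac{20}{441} + \frac{11 i \sqrt{6}}{3} \cdot \frac{1}{97} = \frac{20}{441} + \frac{11 i \sqrt{6}}{291}$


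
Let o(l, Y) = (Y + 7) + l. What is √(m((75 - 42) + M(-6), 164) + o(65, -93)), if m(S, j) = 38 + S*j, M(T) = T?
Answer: √4445 ≈ 66.671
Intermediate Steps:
o(l, Y) = 7 + Y + l (o(l, Y) = (7 + Y) + l = 7 + Y + l)
√(m((75 - 42) + M(-6), 164) + o(65, -93)) = √((38 + ((75 - 42) - 6)*164) + (7 - 93 + 65)) = √((38 + (33 - 6)*164) - 21) = √((38 + 27*164) - 21) = √((38 + 4428) - 21) = √(4466 - 21) = √4445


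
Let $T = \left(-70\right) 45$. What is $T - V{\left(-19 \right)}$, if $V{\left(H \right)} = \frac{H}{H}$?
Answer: $-3151$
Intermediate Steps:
$V{\left(H \right)} = 1$
$T = -3150$
$T - V{\left(-19 \right)} = -3150 - 1 = -3151$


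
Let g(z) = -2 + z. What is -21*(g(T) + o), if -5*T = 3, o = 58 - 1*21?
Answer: -3612/5 ≈ -722.40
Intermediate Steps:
o = 37 (o = 58 - 21 = 37)
T = -3/5 (T = -1/5*3 = -3/5 ≈ -0.60000)
-21*(g(T) + o) = -21*((-2 - 3/5) + 37) = -21*(-13/5 + 37) = -21*172/5 = -3612/5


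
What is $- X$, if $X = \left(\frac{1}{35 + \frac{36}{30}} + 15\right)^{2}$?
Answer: $- \frac{7398400}{32761} \approx -225.83$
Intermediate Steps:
$X = \frac{7398400}{32761}$ ($X = \left(\frac{1}{35 + 36 \cdot \frac{1}{30}} + 15\right)^{2} = \left(\frac{1}{35 + \frac{6}{5}} + 15\right)^{2} = \left(\frac{1}{\frac{181}{5}} + 15\right)^{2} = \left(\frac{5}{181} + 15\right)^{2} = \left(\frac{2720}{181}\right)^{2} = \frac{7398400}{32761} \approx 225.83$)
$- X = \left(-1\right) \frac{7398400}{32761} = - \frac{7398400}{32761}$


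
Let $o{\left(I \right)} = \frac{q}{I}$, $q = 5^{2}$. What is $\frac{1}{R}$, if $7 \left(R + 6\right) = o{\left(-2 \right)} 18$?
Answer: $- \frac{7}{267} \approx -0.026217$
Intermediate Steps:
$q = 25$
$o{\left(I \right)} = \frac{25}{I}$
$R = - \frac{267}{7}$ ($R = -6 + \frac{\frac{25}{-2} \cdot 18}{7} = -6 + \frac{25 \left(- \frac{1}{2}\right) 18}{7} = -6 + \frac{\left(- \frac{25}{2}\right) 18}{7} = -6 + \frac{1}{7} \left(-225\right) = -6 - \frac{225}{7} = - \frac{267}{7} \approx -38.143$)
$\frac{1}{R} = \frac{1}{- \frac{267}{7}} = - \frac{7}{267}$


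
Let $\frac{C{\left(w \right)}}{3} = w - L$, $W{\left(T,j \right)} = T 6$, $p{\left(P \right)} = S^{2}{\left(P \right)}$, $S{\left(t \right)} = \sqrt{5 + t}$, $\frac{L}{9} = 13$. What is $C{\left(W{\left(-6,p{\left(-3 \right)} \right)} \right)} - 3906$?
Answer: $-4365$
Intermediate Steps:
$L = 117$ ($L = 9 \cdot 13 = 117$)
$p{\left(P \right)} = 5 + P$ ($p{\left(P \right)} = \left(\sqrt{5 + P}\right)^{2} = 5 + P$)
$W{\left(T,j \right)} = 6 T$
$C{\left(w \right)} = -351 + 3 w$ ($C{\left(w \right)} = 3 \left(w - 117\right) = 3 \left(-117 + w\right) = -351 + 3 w$)
$C{\left(W{\left(-6,p{\left(-3 \right)} \right)} \right)} - 3906 = \left(-351 + 3 \cdot 6 \left(-6\right)\right) - 3906 = \left(-351 + 3 \left(-36\right)\right) - 3906 = \left(-351 - 108\right) - 3906 = -459 - 3906 = -4365$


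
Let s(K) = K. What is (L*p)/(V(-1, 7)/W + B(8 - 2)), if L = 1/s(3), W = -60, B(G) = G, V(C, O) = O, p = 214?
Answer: 4280/353 ≈ 12.125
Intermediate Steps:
L = ⅓ (L = 1/3 = ⅓ ≈ 0.33333)
(L*p)/(V(-1, 7)/W + B(8 - 2)) = ((⅓)*214)/(7/(-60) + (8 - 2)) = 214/(3*(7*(-1/60) + 6)) = 214/(3*(-7/60 + 6)) = 214/(3*(353/60)) = (214/3)*(60/353) = 4280/353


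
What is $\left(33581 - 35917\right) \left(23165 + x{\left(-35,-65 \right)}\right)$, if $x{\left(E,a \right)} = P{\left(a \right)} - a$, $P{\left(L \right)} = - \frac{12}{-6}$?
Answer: $-54269952$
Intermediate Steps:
$P{\left(L \right)} = 2$ ($P{\left(L \right)} = \left(-12\right) \left(- \frac{1}{6}\right) = 2$)
$x{\left(E,a \right)} = 2 - a$
$\left(33581 - 35917\right) \left(23165 + x{\left(-35,-65 \right)}\right) = \left(33581 - 35917\right) \left(23165 + \left(2 - -65\right)\right) = - 2336 \left(23165 + \left(2 + 65\right)\right) = - 2336 \left(23165 + 67\right) = \left(-2336\right) 23232 = -54269952$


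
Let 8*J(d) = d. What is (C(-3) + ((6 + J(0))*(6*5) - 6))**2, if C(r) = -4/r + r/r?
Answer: 279841/9 ≈ 31093.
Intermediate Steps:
J(d) = d/8
C(r) = 1 - 4/r (C(r) = -4/r + 1 = 1 - 4/r)
(C(-3) + ((6 + J(0))*(6*5) - 6))**2 = ((-4 - 3)/(-3) + ((6 + (1/8)*0)*(6*5) - 6))**2 = (-1/3*(-7) + ((6 + 0)*30 - 6))**2 = (7/3 + (6*30 - 6))**2 = (7/3 + (180 - 6))**2 = (7/3 + 174)**2 = (529/3)**2 = 279841/9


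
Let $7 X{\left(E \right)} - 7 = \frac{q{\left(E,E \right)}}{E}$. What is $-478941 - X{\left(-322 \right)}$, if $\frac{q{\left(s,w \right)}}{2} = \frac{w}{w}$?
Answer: $- \frac{539767633}{1127} \approx -4.7894 \cdot 10^{5}$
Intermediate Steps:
$q{\left(s,w \right)} = 2$ ($q{\left(s,w \right)} = 2 \frac{w}{w} = 2 \cdot 1 = 2$)
$X{\left(E \right)} = 1 + \frac{2}{7 E}$ ($X{\left(E \right)} = 1 + \frac{2 \frac{1}{E}}{7} = 1 + \frac{2}{7 E}$)
$-478941 - X{\left(-322 \right)} = -478941 - \frac{\frac{2}{7} - 322}{-322} = -478941 - \left(- \frac{1}{322}\right) \left(- \frac{2252}{7}\right) = -478941 - \frac{1126}{1127} = - \frac{539767633}{1127}$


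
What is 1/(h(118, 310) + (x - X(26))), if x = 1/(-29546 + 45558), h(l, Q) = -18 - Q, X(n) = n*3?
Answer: -16012/6500871 ≈ -0.0024631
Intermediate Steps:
X(n) = 3*n
x = 1/16012 ≈ 6.2453e-5
1/(h(118, 310) + (x - X(26))) = 1/((-18 - 1*310) + (1/16012 - 3*26)) = 1/((-18 - 310) + (1/16012 - 1*78)) = 1/(-328 + (1/16012 - 78)) = 1/(-328 - 1248935/16012) = 1/(-6500871/16012) = -16012/6500871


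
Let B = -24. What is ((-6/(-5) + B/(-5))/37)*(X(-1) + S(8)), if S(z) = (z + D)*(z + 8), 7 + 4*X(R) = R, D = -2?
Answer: 564/37 ≈ 15.243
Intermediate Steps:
X(R) = -7/4 + R/4
S(z) = (-2 + z)*(8 + z) (S(z) = (z - 2)*(z + 8) = (-2 + z)*(8 + z))
((-6/(-5) + B/(-5))/37)*(X(-1) + S(8)) = ((-6/(-5) - 24/(-5))/37)*((-7/4 + (¼)*(-1)) + (-16 + 8² + 6*8)) = ((-6*(-⅕) - 24*(-⅕))*(1/37))*((-7/4 - ¼) + (-16 + 64 + 48)) = ((6/5 + 24/5)*(1/37))*(-2 + 96) = (6*(1/37))*94 = (6/37)*94 = 564/37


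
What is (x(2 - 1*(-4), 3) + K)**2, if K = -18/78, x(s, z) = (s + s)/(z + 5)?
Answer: 1089/676 ≈ 1.6109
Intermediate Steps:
x(s, z) = 2*s/(5 + z) (x(s, z) = (2*s)/(5 + z) = 2*s/(5 + z))
K = -3/13 (K = -18*1/78 = -3/13 ≈ -0.23077)
(x(2 - 1*(-4), 3) + K)**2 = (2*(2 - 1*(-4))/(5 + 3) - 3/13)**2 = (2*(2 + 4)/8 - 3/13)**2 = (2*6*(1/8) - 3/13)**2 = (3/2 - 3/13)**2 = (33/26)**2 = 1089/676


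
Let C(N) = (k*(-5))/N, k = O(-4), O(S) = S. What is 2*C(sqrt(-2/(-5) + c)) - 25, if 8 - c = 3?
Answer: -25 + 40*sqrt(15)/9 ≈ -7.7867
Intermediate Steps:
c = 5 (c = 8 - 1*3 = 8 - 3 = 5)
k = -4
C(N) = 20/N (C(N) = (-4*(-5))/N = 20/N)
2*C(sqrt(-2/(-5) + c)) - 25 = 2*(20/(sqrt(-2/(-5) + 5))) - 25 = 2*(20/(sqrt(-2*(-1/5) + 5))) - 25 = 2*(20/(sqrt(2/5 + 5))) - 25 = 2*(20/(sqrt(27/5))) - 25 = 2*(20/((3*sqrt(15)/5))) - 25 = 2*(20*(sqrt(15)/9)) - 25 = 2*(20*sqrt(15)/9) - 25 = 40*sqrt(15)/9 - 25 = -25 + 40*sqrt(15)/9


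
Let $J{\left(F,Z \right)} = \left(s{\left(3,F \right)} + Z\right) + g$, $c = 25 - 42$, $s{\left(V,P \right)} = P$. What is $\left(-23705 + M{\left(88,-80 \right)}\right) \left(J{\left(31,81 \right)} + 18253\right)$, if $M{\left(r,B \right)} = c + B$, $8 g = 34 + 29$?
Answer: $- \frac{1749244683}{4} \approx -4.3731 \cdot 10^{8}$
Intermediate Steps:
$c = -17$ ($c = 25 - 42 = -17$)
$g = \frac{63}{8}$ ($g = \frac{34 + 29}{8} = \frac{1}{8} \cdot 63 = \frac{63}{8} \approx 7.875$)
$J{\left(F,Z \right)} = \frac{63}{8} + F + Z$ ($J{\left(F,Z \right)} = \left(F + Z\right) + \frac{63}{8} = \frac{63}{8} + F + Z$)
$M{\left(r,B \right)} = -17 + B$
$\left(-23705 + M{\left(88,-80 \right)}\right) \left(J{\left(31,81 \right)} + 18253\right) = \left(-23705 - 97\right) \left(\left(\frac{63}{8} + 31 + 81\right) + 18253\right) = \left(-23705 - 97\right) \left(\frac{959}{8} + 18253\right) = \left(-23802\right) \frac{146983}{8} = - \frac{1749244683}{4}$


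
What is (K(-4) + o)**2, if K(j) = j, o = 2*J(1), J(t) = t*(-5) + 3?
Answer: 64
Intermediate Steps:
J(t) = 3 - 5*t (J(t) = -5*t + 3 = 3 - 5*t)
o = -4 (o = 2*(3 - 5*1) = 2*(3 - 5) = 2*(-2) = -4)
(K(-4) + o)**2 = (-4 - 4)**2 = (-8)**2 = 64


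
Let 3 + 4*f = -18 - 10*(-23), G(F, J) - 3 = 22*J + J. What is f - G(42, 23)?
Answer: -1919/4 ≈ -479.75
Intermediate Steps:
G(F, J) = 3 + 23*J (G(F, J) = 3 + (22*J + J) = 3 + 23*J)
f = 209/4 (f = -¾ + (-18 - 10*(-23))/4 = -¾ + (-18 + 230)/4 = -¾ + (¼)*212 = -¾ + 53 = 209/4 ≈ 52.250)
f - G(42, 23) = 209/4 - (3 + 23*23) = 209/4 - (3 + 529) = 209/4 - 1*532 = 209/4 - 532 = -1919/4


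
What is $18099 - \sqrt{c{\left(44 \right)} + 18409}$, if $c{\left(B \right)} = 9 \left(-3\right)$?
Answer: $18099 - \sqrt{18382} \approx 17963.0$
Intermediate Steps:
$c{\left(B \right)} = -27$
$18099 - \sqrt{c{\left(44 \right)} + 18409} = 18099 - \sqrt{-27 + 18409} = 18099 - \sqrt{18382}$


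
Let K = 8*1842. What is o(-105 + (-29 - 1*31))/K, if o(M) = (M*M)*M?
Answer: -1497375/4912 ≈ -304.84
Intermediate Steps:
o(M) = M**3 (o(M) = M**2*M = M**3)
K = 14736
o(-105 + (-29 - 1*31))/K = (-105 + (-29 - 1*31))**3/14736 = (-105 + (-29 - 31))**3*(1/14736) = (-105 - 60)**3*(1/14736) = (-165)**3*(1/14736) = -4492125*1/14736 = -1497375/4912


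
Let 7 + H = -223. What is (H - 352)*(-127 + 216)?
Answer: -51798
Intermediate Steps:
H = -230 (H = -7 - 223 = -230)
(H - 352)*(-127 + 216) = (-230 - 352)*(-127 + 216) = -582*89 = -51798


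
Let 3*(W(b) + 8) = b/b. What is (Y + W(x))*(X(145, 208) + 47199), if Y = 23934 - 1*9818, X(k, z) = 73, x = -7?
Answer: 2000787400/3 ≈ 6.6693e+8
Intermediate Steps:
W(b) = -23/3 (W(b) = -8 + (b/b)/3 = -8 + (⅓)*1 = -8 + ⅓ = -23/3)
Y = 14116 (Y = 23934 - 9818 = 14116)
(Y + W(x))*(X(145, 208) + 47199) = (14116 - 23/3)*(73 + 47199) = (42325/3)*47272 = 2000787400/3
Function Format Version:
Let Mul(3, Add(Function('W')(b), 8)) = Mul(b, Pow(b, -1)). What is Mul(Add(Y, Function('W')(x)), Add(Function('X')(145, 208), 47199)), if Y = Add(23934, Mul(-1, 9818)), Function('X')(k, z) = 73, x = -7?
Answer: Rational(2000787400, 3) ≈ 6.6693e+8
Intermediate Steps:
Function('W')(b) = Rational(-23, 3) (Function('W')(b) = Add(-8, Mul(Rational(1, 3), Mul(b, Pow(b, -1)))) = Add(-8, Mul(Rational(1, 3), 1)) = Add(-8, Rational(1, 3)) = Rational(-23, 3))
Y = 14116 (Y = Add(23934, -9818) = 14116)
Mul(Add(Y, Function('W')(x)), Add(Function('X')(145, 208), 47199)) = Mul(Add(14116, Rational(-23, 3)), Add(73, 47199)) = Mul(Rational(42325, 3), 47272) = Rational(2000787400, 3)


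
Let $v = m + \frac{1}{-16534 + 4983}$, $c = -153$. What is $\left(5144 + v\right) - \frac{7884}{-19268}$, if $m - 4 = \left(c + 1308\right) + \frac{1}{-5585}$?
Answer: $\frac{1958821620499758}{310755917695} \approx 6303.4$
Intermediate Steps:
$m = \frac{6473014}{5585}$ ($m = 4 + \left(\left(-153 + 1308\right) + \frac{1}{-5585}\right) = 4 + \left(1155 - \frac{1}{5585}\right) = 4 + \frac{6450674}{5585} = \frac{6473014}{5585} \approx 1159.0$)
$v = \frac{74769779129}{64512335}$ ($v = \frac{6473014}{5585} + \frac{1}{-16534 + 4983} = \frac{6473014}{5585} + \frac{1}{-11551} = \frac{6473014}{5585} - \frac{1}{11551} = \frac{74769779129}{64512335} \approx 1159.0$)
$\left(5144 + v\right) - \frac{7884}{-19268} = \left(5144 + \frac{74769779129}{64512335}\right) - \frac{7884}{-19268} = \frac{406621230369}{64512335} - - \frac{1971}{4817} = \frac{406621230369}{64512335} + \frac{1971}{4817} = \frac{1958821620499758}{310755917695}$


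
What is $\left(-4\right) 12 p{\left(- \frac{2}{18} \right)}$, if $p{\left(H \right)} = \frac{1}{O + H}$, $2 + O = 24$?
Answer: $- \frac{432}{197} \approx -2.1929$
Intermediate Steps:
$O = 22$ ($O = -2 + 24 = 22$)
$p{\left(H \right)} = \frac{1}{22 + H}$
$\left(-4\right) 12 p{\left(- \frac{2}{18} \right)} = \frac{\left(-4\right) 12}{22 - \frac{2}{18}} = - \frac{48}{22 - \frac{1}{9}} = - \frac{48}{\frac{197}{9}} = \left(-48\right) \frac{9}{197} = - \frac{432}{197}$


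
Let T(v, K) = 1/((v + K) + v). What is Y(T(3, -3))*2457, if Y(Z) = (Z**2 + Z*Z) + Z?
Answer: 1365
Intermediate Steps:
T(v, K) = 1/(K + 2*v) (T(v, K) = 1/((K + v) + v) = 1/(K + 2*v))
Y(Z) = Z + 2*Z**2 (Y(Z) = (Z**2 + Z**2) + Z = 2*Z**2 + Z = Z + 2*Z**2)
Y(T(3, -3))*2457 = ((1 + 2/(-3 + 2*3))/(-3 + 2*3))*2457 = ((1 + 2/(-3 + 6))/(-3 + 6))*2457 = ((1 + 2/3)/3)*2457 = ((1/3)*(5/3))*2457 = (5/9)*2457 = 1365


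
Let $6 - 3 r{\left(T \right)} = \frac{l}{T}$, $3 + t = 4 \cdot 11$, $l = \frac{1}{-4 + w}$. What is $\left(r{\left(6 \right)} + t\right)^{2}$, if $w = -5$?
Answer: $\frac{48539089}{26244} \approx 1849.5$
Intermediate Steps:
$l = - \frac{1}{9}$ ($l = \frac{1}{-4 - 5} = \frac{1}{-9} = - \frac{1}{9} \approx -0.11111$)
$t = 41$ ($t = -3 + 4 \cdot 11 = -3 + 44 = 41$)
$r{\left(T \right)} = 2 + \frac{1}{27 T}$ ($r{\left(T \right)} = 2 - \frac{\left(- \frac{1}{9}\right) \frac{1}{T}}{3} = 2 + \frac{1}{27 T}$)
$\left(r{\left(6 \right)} + t\right)^{2} = \left(\left(2 + \frac{1}{27 \cdot 6}\right) + 41\right)^{2} = \left(\left(2 + \frac{1}{27} \cdot \frac{1}{6}\right) + 41\right)^{2} = \left(\left(2 + \frac{1}{162}\right) + 41\right)^{2} = \left(\frac{325}{162} + 41\right)^{2} = \left(\frac{6967}{162}\right)^{2} = \frac{48539089}{26244}$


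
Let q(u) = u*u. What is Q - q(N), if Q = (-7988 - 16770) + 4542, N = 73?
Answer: -25545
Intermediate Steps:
q(u) = u²
Q = -20216 (Q = -24758 + 4542 = -20216)
Q - q(N) = -20216 - 1*73² = -20216 - 1*5329 = -20216 - 5329 = -25545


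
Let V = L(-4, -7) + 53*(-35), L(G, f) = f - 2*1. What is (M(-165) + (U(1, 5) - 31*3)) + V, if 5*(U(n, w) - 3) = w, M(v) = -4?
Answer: -1957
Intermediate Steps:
U(n, w) = 3 + w/5
L(G, f) = -2 + f (L(G, f) = f - 2 = -2 + f)
V = -1864 (V = (-2 - 7) + 53*(-35) = -9 - 1855 = -1864)
(M(-165) + (U(1, 5) - 31*3)) + V = (-4 + ((3 + (1/5)*5) - 31*3)) - 1864 = (-4 + ((3 + 1) - 93)) - 1864 = (-4 + (4 - 93)) - 1864 = (-4 - 89) - 1864 = -93 - 1864 = -1957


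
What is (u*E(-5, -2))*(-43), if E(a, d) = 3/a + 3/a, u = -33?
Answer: -8514/5 ≈ -1702.8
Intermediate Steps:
E(a, d) = 6/a
(u*E(-5, -2))*(-43) = -198/(-5)*(-43) = -198*(-1)/5*(-43) = -33*(-6/5)*(-43) = (198/5)*(-43) = -8514/5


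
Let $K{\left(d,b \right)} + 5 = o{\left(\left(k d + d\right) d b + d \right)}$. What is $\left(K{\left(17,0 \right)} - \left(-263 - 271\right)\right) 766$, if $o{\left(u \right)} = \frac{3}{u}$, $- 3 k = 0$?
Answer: $\frac{6890936}{17} \approx 4.0535 \cdot 10^{5}$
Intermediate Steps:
$k = 0$ ($k = \left(- \frac{1}{3}\right) 0 = 0$)
$K{\left(d,b \right)} = -5 + \frac{3}{d + b d^{2}}$ ($K{\left(d,b \right)} = -5 + \frac{3}{\left(0 d + d\right) d b + d} = -5 + \frac{3}{\left(0 + d\right) d b + d} = -5 + \frac{3}{d d b + d} = -5 + \frac{3}{d^{2} b + d} = -5 + \frac{3}{b d^{2} + d} = -5 + \frac{3}{d + b d^{2}}$)
$\left(K{\left(17,0 \right)} - \left(-263 - 271\right)\right) 766 = \left(\frac{3 - 85 \left(1 + 0 \cdot 17\right)}{17 \left(1 + 0 \cdot 17\right)} - \left(-263 - 271\right)\right) 766 = \left(\frac{3 - 85 \left(1 + 0\right)}{17 \left(1 + 0\right)} - \left(-263 - 271\right)\right) 766 = \left(\frac{3 - 85 \cdot 1}{17 \cdot 1} - -534\right) 766 = \left(\frac{1}{17} \cdot 1 \left(3 - 85\right) + 534\right) 766 = \left(\frac{1}{17} \cdot 1 \left(-82\right) + 534\right) 766 = \left(- \frac{82}{17} + 534\right) 766 = \frac{8996}{17} \cdot 766 = \frac{6890936}{17}$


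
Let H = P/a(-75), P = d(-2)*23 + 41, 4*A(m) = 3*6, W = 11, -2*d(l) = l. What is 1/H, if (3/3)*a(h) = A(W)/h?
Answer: -3/3200 ≈ -0.00093750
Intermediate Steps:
d(l) = -l/2
A(m) = 9/2 (A(m) = (3*6)/4 = (¼)*18 = 9/2)
P = 64 (P = -½*(-2)*23 + 41 = 1*23 + 41 = 23 + 41 = 64)
a(h) = 9/(2*h)
H = -3200/3 (H = 64/(((9/2)/(-75))) = 64/(((9/2)*(-1/75))) = 64/(-3/50) = 64*(-50/3) = -3200/3 ≈ -1066.7)
1/H = 1/(-3200/3) = -3/3200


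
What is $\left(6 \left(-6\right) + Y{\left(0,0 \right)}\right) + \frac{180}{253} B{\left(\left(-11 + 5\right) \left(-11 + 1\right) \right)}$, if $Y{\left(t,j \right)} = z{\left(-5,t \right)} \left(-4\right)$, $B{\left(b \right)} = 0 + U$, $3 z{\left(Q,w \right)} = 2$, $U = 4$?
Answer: $- \frac{27188}{759} \approx -35.821$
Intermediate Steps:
$z{\left(Q,w \right)} = \frac{2}{3}$ ($z{\left(Q,w \right)} = \frac{1}{3} \cdot 2 = \frac{2}{3}$)
$B{\left(b \right)} = 4$ ($B{\left(b \right)} = 0 + 4 = 4$)
$Y{\left(t,j \right)} = - \frac{8}{3}$ ($Y{\left(t,j \right)} = \frac{2}{3} \left(-4\right) = - \frac{8}{3}$)
$\left(6 \left(-6\right) + Y{\left(0,0 \right)}\right) + \frac{180}{253} B{\left(\left(-11 + 5\right) \left(-11 + 1\right) \right)} = \left(6 \left(-6\right) - \frac{8}{3}\right) + \frac{180}{253} \cdot 4 = \left(-36 - \frac{8}{3}\right) + 180 \cdot \frac{1}{253} \cdot 4 = - \frac{116}{3} + \frac{180}{253} \cdot 4 = - \frac{116}{3} + \frac{720}{253} = - \frac{27188}{759}$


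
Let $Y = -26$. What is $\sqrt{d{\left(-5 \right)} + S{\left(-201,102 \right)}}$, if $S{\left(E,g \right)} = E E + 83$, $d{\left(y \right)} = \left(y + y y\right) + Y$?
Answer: $\sqrt{40478} \approx 201.19$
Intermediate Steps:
$d{\left(y \right)} = -26 + y + y^{2}$ ($d{\left(y \right)} = \left(y + y y\right) - 26 = \left(y + y^{2}\right) - 26 = -26 + y + y^{2}$)
$S{\left(E,g \right)} = 83 + E^{2}$ ($S{\left(E,g \right)} = E^{2} + 83 = 83 + E^{2}$)
$\sqrt{d{\left(-5 \right)} + S{\left(-201,102 \right)}} = \sqrt{\left(-26 - 5 + \left(-5\right)^{2}\right) + \left(83 + \left(-201\right)^{2}\right)} = \sqrt{\left(-26 - 5 + 25\right) + \left(83 + 40401\right)} = \sqrt{-6 + 40484} = \sqrt{40478}$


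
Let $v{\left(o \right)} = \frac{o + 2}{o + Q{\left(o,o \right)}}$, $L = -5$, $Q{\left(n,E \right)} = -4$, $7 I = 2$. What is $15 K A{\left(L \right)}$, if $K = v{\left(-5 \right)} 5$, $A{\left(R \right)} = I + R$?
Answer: $- \frac{825}{7} \approx -117.86$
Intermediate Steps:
$I = \frac{2}{7}$ ($I = \frac{1}{7} \cdot 2 = \frac{2}{7} \approx 0.28571$)
$v{\left(o \right)} = \frac{2 + o}{-4 + o}$ ($v{\left(o \right)} = \frac{o + 2}{o - 4} = \frac{2 + o}{-4 + o}$)
$A{\left(R \right)} = \frac{2}{7} + R$
$K = \frac{5}{3}$ ($K = \frac{2 - 5}{-4 - 5} \cdot 5 = \frac{1}{-9} \left(-3\right) 5 = \left(- \frac{1}{9}\right) \left(-3\right) 5 = \frac{1}{3} \cdot 5 = \frac{5}{3} \approx 1.6667$)
$15 K A{\left(L \right)} = 15 \cdot \frac{5}{3} \left(\frac{2}{7} - 5\right) = 25 \left(- \frac{33}{7}\right) = - \frac{825}{7}$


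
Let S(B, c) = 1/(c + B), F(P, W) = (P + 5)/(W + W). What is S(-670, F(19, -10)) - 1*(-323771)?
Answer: 1086575471/3356 ≈ 3.2377e+5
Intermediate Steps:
F(P, W) = (5 + P)/(2*W) (F(P, W) = (5 + P)/((2*W)) = (5 + P)*(1/(2*W)) = (5 + P)/(2*W))
S(B, c) = 1/(B + c)
S(-670, F(19, -10)) - 1*(-323771) = 1/(-670 + (½)*(5 + 19)/(-10)) - 1*(-323771) = 1/(-670 + (½)*(-⅒)*24) + 323771 = 1/(-670 - 6/5) + 323771 = 1/(-3356/5) + 323771 = -5/3356 + 323771 = 1086575471/3356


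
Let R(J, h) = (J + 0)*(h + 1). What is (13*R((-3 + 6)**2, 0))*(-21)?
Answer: -2457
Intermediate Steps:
R(J, h) = J*(1 + h)
(13*R((-3 + 6)**2, 0))*(-21) = (13*((-3 + 6)**2*(1 + 0)))*(-21) = (13*(3**2*1))*(-21) = (13*(9*1))*(-21) = (13*9)*(-21) = 117*(-21) = -2457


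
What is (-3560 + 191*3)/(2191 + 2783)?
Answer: -2987/4974 ≈ -0.60052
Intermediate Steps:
(-3560 + 191*3)/(2191 + 2783) = (-3560 + 573)/4974 = -2987*1/4974 = -2987/4974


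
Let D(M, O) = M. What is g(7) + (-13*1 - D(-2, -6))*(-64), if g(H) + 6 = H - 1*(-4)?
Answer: 709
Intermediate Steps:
g(H) = -2 + H (g(H) = -6 + (H - 1*(-4)) = -6 + (H + 4) = -6 + (4 + H) = -2 + H)
g(7) + (-13*1 - D(-2, -6))*(-64) = (-2 + 7) + (-13*1 - 1*(-2))*(-64) = 5 + (-13 + 2)*(-64) = 5 - 11*(-64) = 5 + 704 = 709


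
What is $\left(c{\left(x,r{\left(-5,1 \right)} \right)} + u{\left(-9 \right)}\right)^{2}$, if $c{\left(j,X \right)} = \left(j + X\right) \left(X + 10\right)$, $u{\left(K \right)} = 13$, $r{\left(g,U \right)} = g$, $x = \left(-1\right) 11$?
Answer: $4489$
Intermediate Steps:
$x = -11$
$c{\left(j,X \right)} = \left(10 + X\right) \left(X + j\right)$ ($c{\left(j,X \right)} = \left(X + j\right) \left(10 + X\right) = \left(10 + X\right) \left(X + j\right)$)
$\left(c{\left(x,r{\left(-5,1 \right)} \right)} + u{\left(-9 \right)}\right)^{2} = \left(\left(\left(-5\right)^{2} + 10 \left(-5\right) + 10 \left(-11\right) - -55\right) + 13\right)^{2} = \left(\left(25 - 50 - 110 + 55\right) + 13\right)^{2} = \left(-80 + 13\right)^{2} = \left(-67\right)^{2} = 4489$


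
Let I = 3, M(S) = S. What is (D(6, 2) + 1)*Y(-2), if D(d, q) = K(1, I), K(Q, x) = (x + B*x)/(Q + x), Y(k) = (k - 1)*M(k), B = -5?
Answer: -12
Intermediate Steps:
Y(k) = k*(-1 + k) (Y(k) = (k - 1)*k = (-1 + k)*k = k*(-1 + k))
K(Q, x) = -4*x/(Q + x) (K(Q, x) = (x - 5*x)/(Q + x) = (-4*x)/(Q + x) = -4*x/(Q + x))
D(d, q) = -3 (D(d, q) = -4*3/(1 + 3) = -4*3/4 = -4*3*1/4 = -3)
(D(6, 2) + 1)*Y(-2) = (-3 + 1)*(-2*(-1 - 2)) = -(-4)*(-3) = -2*6 = -12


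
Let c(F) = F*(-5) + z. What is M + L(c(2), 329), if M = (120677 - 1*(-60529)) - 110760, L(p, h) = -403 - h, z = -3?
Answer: 69714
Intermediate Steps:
c(F) = -3 - 5*F (c(F) = F*(-5) - 3 = -5*F - 3 = -3 - 5*F)
M = 70446 (M = (120677 + 60529) - 110760 = 181206 - 110760 = 70446)
M + L(c(2), 329) = 70446 + (-403 - 1*329) = 70446 + (-403 - 329) = 70446 - 732 = 69714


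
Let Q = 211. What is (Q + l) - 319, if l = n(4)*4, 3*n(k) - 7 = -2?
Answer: -304/3 ≈ -101.33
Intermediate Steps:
n(k) = 5/3 (n(k) = 7/3 + (⅓)*(-2) = 7/3 - ⅔ = 5/3)
l = 20/3 (l = (5/3)*4 = 20/3 ≈ 6.6667)
(Q + l) - 319 = (211 + 20/3) - 319 = 653/3 - 319 = -304/3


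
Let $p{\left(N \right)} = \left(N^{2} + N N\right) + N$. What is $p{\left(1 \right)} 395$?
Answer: $1185$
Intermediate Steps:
$p{\left(N \right)} = N + 2 N^{2}$ ($p{\left(N \right)} = \left(N^{2} + N^{2}\right) + N = 2 N^{2} + N = N + 2 N^{2}$)
$p{\left(1 \right)} 395 = 1 \left(1 + 2 \cdot 1\right) 395 = 1 \left(1 + 2\right) 395 = 1 \cdot 3 \cdot 395 = 3 \cdot 395 = 1185$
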